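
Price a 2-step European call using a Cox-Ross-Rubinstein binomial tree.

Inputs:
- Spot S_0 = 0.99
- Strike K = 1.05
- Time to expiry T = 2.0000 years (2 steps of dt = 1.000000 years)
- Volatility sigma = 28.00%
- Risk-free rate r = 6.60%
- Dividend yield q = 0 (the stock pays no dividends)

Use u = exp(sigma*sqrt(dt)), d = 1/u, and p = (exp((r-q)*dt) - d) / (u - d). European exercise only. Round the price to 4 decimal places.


dt = T/N = 1.000000
u = exp(sigma*sqrt(dt)) = 1.323130; d = 1/u = 0.755784
p = (exp((r-q)*dt) - d) / (u - d) = 0.550710
Discount per step: exp(-r*dt) = 0.936131
Stock lattice S(k, i) with i counting down-moves:
  k=0: S(0,0) = 0.9900
  k=1: S(1,0) = 1.3099; S(1,1) = 0.7482
  k=2: S(2,0) = 1.7332; S(2,1) = 0.9900; S(2,2) = 0.5655
Terminal payoffs V(N, i) = max(S_T - K, 0):
  V(2,0) = 0.683166; V(2,1) = 0.000000; V(2,2) = 0.000000
Backward induction: V(k, i) = exp(-r*dt) * [p * V(k+1, i) + (1-p) * V(k+1, i+1)].
  V(1,0) = exp(-r*dt) * [p*0.683166 + (1-p)*0.000000] = 0.352197
  V(1,1) = exp(-r*dt) * [p*0.000000 + (1-p)*0.000000] = 0.000000
  V(0,0) = exp(-r*dt) * [p*0.352197 + (1-p)*0.000000] = 0.181570

Answer: Price = V(0,0) = 0.1816


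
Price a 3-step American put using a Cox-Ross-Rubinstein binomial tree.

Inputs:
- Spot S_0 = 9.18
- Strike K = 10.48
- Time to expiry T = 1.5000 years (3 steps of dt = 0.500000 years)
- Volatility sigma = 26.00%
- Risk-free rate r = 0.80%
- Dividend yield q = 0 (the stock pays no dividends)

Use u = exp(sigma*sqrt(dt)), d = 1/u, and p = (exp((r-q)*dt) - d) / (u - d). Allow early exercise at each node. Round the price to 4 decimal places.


dt = T/N = 0.500000
u = exp(sigma*sqrt(dt)) = 1.201833; d = 1/u = 0.832062
p = (exp((r-q)*dt) - d) / (u - d) = 0.465006
Discount per step: exp(-r*dt) = 0.996008
Stock lattice S(k, i) with i counting down-moves:
  k=0: S(0,0) = 9.1800
  k=1: S(1,0) = 11.0328; S(1,1) = 7.6383
  k=2: S(2,0) = 13.2596; S(2,1) = 9.1800; S(2,2) = 6.3556
  k=3: S(3,0) = 15.9358; S(3,1) = 11.0328; S(3,2) = 7.6383; S(3,3) = 5.2882
Terminal payoffs V(N, i) = max(K - S_T, 0):
  V(3,0) = 0.000000; V(3,1) = 0.000000; V(3,2) = 2.841667; V(3,3) = 5.191768
Backward induction: V(k, i) = exp(-r*dt) * [p * V(k+1, i) + (1-p) * V(k+1, i+1)]; then take max(V_cont, immediate exercise) for American.
  V(2,0) = exp(-r*dt) * [p*0.000000 + (1-p)*0.000000] = 0.000000; exercise = 0.000000; V(2,0) = max -> 0.000000
  V(2,1) = exp(-r*dt) * [p*0.000000 + (1-p)*2.841667] = 1.514205; exercise = 1.300000; V(2,1) = max -> 1.514205
  V(2,2) = exp(-r*dt) * [p*2.841667 + (1-p)*5.191768] = 4.082593; exercise = 4.124429; V(2,2) = max -> 4.124429
  V(1,0) = exp(-r*dt) * [p*0.000000 + (1-p)*1.514205] = 0.806856; exercise = 0.000000; V(1,0) = max -> 0.806856
  V(1,1) = exp(-r*dt) * [p*1.514205 + (1-p)*4.124429] = 2.899039; exercise = 2.841667; V(1,1) = max -> 2.899039
  V(0,0) = exp(-r*dt) * [p*0.806856 + (1-p)*2.899039] = 1.918472; exercise = 1.300000; V(0,0) = max -> 1.918472

Answer: Price = V(0,0) = 1.9185


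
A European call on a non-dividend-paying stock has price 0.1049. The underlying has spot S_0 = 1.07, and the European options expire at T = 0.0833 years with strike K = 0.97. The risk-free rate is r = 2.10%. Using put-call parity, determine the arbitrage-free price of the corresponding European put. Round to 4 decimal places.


Put-call parity: C - P = S_0 * exp(-qT) - K * exp(-rT).
S_0 * exp(-qT) = 1.0700 * 1.00000000 = 1.07000000
K * exp(-rT) = 0.9700 * 0.99825223 = 0.96830466
P = C - S*exp(-qT) + K*exp(-rT)
P = 0.1049 - 1.07000000 + 0.96830466 = 0.0032

Answer: Put price = 0.0032


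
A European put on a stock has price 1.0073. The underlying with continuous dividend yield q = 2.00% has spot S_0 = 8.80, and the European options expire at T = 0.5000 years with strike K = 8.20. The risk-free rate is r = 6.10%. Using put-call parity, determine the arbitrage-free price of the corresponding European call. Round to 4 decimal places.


Answer: Call price = 1.7661

Derivation:
Put-call parity: C - P = S_0 * exp(-qT) - K * exp(-rT).
S_0 * exp(-qT) = 8.8000 * 0.99004983 = 8.71243854
K * exp(-rT) = 8.2000 * 0.96996043 = 7.95367554
C = P + S*exp(-qT) - K*exp(-rT)
C = 1.0073 + 8.71243854 - 7.95367554 = 1.7661


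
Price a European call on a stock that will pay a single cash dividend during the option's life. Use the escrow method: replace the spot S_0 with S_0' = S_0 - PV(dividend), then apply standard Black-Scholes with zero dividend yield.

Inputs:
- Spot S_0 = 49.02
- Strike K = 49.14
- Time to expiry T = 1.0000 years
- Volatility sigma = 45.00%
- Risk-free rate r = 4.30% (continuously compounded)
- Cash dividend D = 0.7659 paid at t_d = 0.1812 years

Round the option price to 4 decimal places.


Answer: Price = 9.0925

Derivation:
PV(D) = D * exp(-r * t_d) = 0.7659 * 0.99223868 = 0.75995560
S_0' = S_0 - PV(D) = 49.0200 - 0.75995560 = 48.26004440
d1 = (ln(S_0'/K) + (r + sigma^2/2)*T) / (sigma*sqrt(T)) = 0.28040136
d2 = d1 - sigma*sqrt(T) = -0.16959864
exp(-rT) = 0.95791139
N(d1) = 0.61041520; N(d2) = 0.43266290
C = S_0' * N(d1) - K * exp(-rT) * N(d2) = 48.26004440 * 0.61041520 - 49.1400 * 0.95791139 * 0.43266290 = 9.0925


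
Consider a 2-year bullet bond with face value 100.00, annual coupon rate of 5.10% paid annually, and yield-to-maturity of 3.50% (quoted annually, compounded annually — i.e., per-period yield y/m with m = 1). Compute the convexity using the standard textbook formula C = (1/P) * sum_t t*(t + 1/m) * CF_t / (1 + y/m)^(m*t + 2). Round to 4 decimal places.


Answer: Convexity = 5.4225

Derivation:
Coupon per period c = face * coupon_rate / m = 5.100000
Periods per year m = 1; per-period yield y/m = 0.035000
Number of cashflows N = 2
Cashflows (t years, CF_t, discount factor 1/(1+y/m)^(m*t), PV):
  t = 1.0000: CF_t = 5.100000, DF = 0.966184, PV = 4.927536
  t = 2.0000: CF_t = 105.100000, DF = 0.933511, PV = 98.111975
Price P = sum_t PV_t = 103.039511
Convexity numerator sum_t t*(t + 1/m) * CF_t / (1+y/m)^(m*t + 2):
  t = 1.0000: term = 9.199816
  t = 2.0000: term = 549.531469
Convexity = (1/P) * sum = 558.731284 / 103.039511 = 5.422496


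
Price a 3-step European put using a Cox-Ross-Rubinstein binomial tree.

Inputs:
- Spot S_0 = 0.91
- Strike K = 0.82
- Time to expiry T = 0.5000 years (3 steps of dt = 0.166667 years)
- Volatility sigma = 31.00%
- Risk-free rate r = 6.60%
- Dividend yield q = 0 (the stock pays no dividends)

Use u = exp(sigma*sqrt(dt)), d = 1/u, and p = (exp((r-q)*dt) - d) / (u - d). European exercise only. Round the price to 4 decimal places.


Answer: Price = V(0,0) = 0.0286

Derivation:
dt = T/N = 0.166667
u = exp(sigma*sqrt(dt)) = 1.134914; d = 1/u = 0.881124
p = (exp((r-q)*dt) - d) / (u - d) = 0.511985
Discount per step: exp(-r*dt) = 0.989060
Stock lattice S(k, i) with i counting down-moves:
  k=0: S(0,0) = 0.9100
  k=1: S(1,0) = 1.0328; S(1,1) = 0.8018
  k=2: S(2,0) = 1.1721; S(2,1) = 0.9100; S(2,2) = 0.7065
  k=3: S(3,0) = 1.3302; S(3,1) = 1.0328; S(3,2) = 0.8018; S(3,3) = 0.6225
Terminal payoffs V(N, i) = max(K - S_T, 0):
  V(3,0) = 0.000000; V(3,1) = 0.000000; V(3,2) = 0.018177; V(3,3) = 0.197481
Backward induction: V(k, i) = exp(-r*dt) * [p * V(k+1, i) + (1-p) * V(k+1, i+1)].
  V(2,0) = exp(-r*dt) * [p*0.000000 + (1-p)*0.000000] = 0.000000
  V(2,1) = exp(-r*dt) * [p*0.000000 + (1-p)*0.018177] = 0.008774
  V(2,2) = exp(-r*dt) * [p*0.018177 + (1-p)*0.197481] = 0.104524
  V(1,0) = exp(-r*dt) * [p*0.000000 + (1-p)*0.008774] = 0.004235
  V(1,1) = exp(-r*dt) * [p*0.008774 + (1-p)*0.104524] = 0.054894
  V(0,0) = exp(-r*dt) * [p*0.004235 + (1-p)*0.054894] = 0.028641


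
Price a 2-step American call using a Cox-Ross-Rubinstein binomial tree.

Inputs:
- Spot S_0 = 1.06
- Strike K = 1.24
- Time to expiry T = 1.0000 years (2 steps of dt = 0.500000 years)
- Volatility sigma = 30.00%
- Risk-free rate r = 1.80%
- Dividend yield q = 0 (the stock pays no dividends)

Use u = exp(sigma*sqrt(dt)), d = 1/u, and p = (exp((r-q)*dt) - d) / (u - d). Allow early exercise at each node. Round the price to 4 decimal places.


dt = T/N = 0.500000
u = exp(sigma*sqrt(dt)) = 1.236311; d = 1/u = 0.808858
p = (exp((r-q)*dt) - d) / (u - d) = 0.468315
Discount per step: exp(-r*dt) = 0.991040
Stock lattice S(k, i) with i counting down-moves:
  k=0: S(0,0) = 1.0600
  k=1: S(1,0) = 1.3105; S(1,1) = 0.8574
  k=2: S(2,0) = 1.6202; S(2,1) = 1.0600; S(2,2) = 0.6935
Terminal payoffs V(N, i) = max(S_T - K, 0):
  V(2,0) = 0.380173; V(2,1) = 0.000000; V(2,2) = 0.000000
Backward induction: V(k, i) = exp(-r*dt) * [p * V(k+1, i) + (1-p) * V(k+1, i+1)]; then take max(V_cont, immediate exercise) for American.
  V(1,0) = exp(-r*dt) * [p*0.380173 + (1-p)*0.000000] = 0.176446; exercise = 0.070490; V(1,0) = max -> 0.176446
  V(1,1) = exp(-r*dt) * [p*0.000000 + (1-p)*0.000000] = 0.000000; exercise = 0.000000; V(1,1) = max -> 0.000000
  V(0,0) = exp(-r*dt) * [p*0.176446 + (1-p)*0.000000] = 0.081892; exercise = 0.000000; V(0,0) = max -> 0.081892

Answer: Price = V(0,0) = 0.0819


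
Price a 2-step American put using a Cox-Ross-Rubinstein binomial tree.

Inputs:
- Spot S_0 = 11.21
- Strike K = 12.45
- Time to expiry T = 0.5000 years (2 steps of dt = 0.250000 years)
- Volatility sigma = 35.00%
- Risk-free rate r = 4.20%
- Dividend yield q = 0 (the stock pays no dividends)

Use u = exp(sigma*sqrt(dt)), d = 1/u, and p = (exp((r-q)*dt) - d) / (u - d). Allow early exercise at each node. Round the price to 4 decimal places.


dt = T/N = 0.250000
u = exp(sigma*sqrt(dt)) = 1.191246; d = 1/u = 0.839457
p = (exp((r-q)*dt) - d) / (u - d) = 0.486366
Discount per step: exp(-r*dt) = 0.989555
Stock lattice S(k, i) with i counting down-moves:
  k=0: S(0,0) = 11.2100
  k=1: S(1,0) = 13.3539; S(1,1) = 9.4103
  k=2: S(2,0) = 15.9077; S(2,1) = 11.2100; S(2,2) = 7.8996
Terminal payoffs V(N, i) = max(K - S_T, 0):
  V(2,0) = 0.000000; V(2,1) = 1.240000; V(2,2) = 4.550447
Backward induction: V(k, i) = exp(-r*dt) * [p * V(k+1, i) + (1-p) * V(k+1, i+1)]; then take max(V_cont, immediate exercise) for American.
  V(1,0) = exp(-r*dt) * [p*0.000000 + (1-p)*1.240000] = 0.630254; exercise = 0.000000; V(1,0) = max -> 0.630254
  V(1,1) = exp(-r*dt) * [p*1.240000 + (1-p)*4.550447] = 2.909646; exercise = 3.039687; V(1,1) = max -> 3.039687
  V(0,0) = exp(-r*dt) * [p*0.630254 + (1-p)*3.039687] = 1.848311; exercise = 1.240000; V(0,0) = max -> 1.848311

Answer: Price = V(0,0) = 1.8483


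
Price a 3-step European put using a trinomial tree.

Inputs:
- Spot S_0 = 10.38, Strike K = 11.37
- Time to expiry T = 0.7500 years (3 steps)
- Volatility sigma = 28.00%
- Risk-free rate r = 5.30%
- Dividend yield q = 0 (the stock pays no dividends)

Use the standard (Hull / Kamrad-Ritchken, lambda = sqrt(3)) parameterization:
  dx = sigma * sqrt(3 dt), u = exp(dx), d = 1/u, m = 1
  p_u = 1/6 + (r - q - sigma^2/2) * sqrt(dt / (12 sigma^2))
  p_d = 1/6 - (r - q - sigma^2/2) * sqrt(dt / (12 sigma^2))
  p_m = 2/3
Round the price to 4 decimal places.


Answer: Price = V(0,0) = 1.3563

Derivation:
dt = T/N = 0.250000; dx = sigma*sqrt(3*dt) = 0.242487
u = exp(dx) = 1.274415; d = 1/u = 0.784674
p_u = 0.173780, p_m = 0.666667, p_d = 0.159553
Discount per step: exp(-r*dt) = 0.986837
Stock lattice S(k, j) with j the centered position index:
  k=0: S(0,+0) = 10.3800
  k=1: S(1,-1) = 8.1449; S(1,+0) = 10.3800; S(1,+1) = 13.2284
  k=2: S(2,-2) = 6.3911; S(2,-1) = 8.1449; S(2,+0) = 10.3800; S(2,+1) = 13.2284; S(2,+2) = 16.8585
  k=3: S(3,-3) = 5.0149; S(3,-2) = 6.3911; S(3,-1) = 8.1449; S(3,+0) = 10.3800; S(3,+1) = 13.2284; S(3,+2) = 16.8585; S(3,+3) = 21.4847
Terminal payoffs V(N, j) = max(K - S_T, 0):
  V(3,-3) = 6.355070; V(3,-2) = 4.978898; V(3,-1) = 3.225085; V(3,+0) = 0.990000; V(3,+1) = 0.000000; V(3,+2) = 0.000000; V(3,+3) = 0.000000
Backward induction: V(k, j) = exp(-r*dt) * [p_u * V(k+1, j+1) + p_m * V(k+1, j) + p_d * V(k+1, j-1)]
  V(2,-2) = exp(-r*dt) * [p_u*3.225085 + p_m*4.978898 + p_d*6.355070] = 4.829278
  V(2,-1) = exp(-r*dt) * [p_u*0.990000 + p_m*3.225085 + p_d*4.978898] = 3.075476
  V(2,+0) = exp(-r*dt) * [p_u*0.000000 + p_m*0.990000 + p_d*3.225085] = 1.159111
  V(2,+1) = exp(-r*dt) * [p_u*0.000000 + p_m*0.000000 + p_d*0.990000] = 0.155878
  V(2,+2) = exp(-r*dt) * [p_u*0.000000 + p_m*0.000000 + p_d*0.000000] = 0.000000
  V(1,-1) = exp(-r*dt) * [p_u*1.159111 + p_m*3.075476 + p_d*4.829278] = 2.982492
  V(1,+0) = exp(-r*dt) * [p_u*0.155878 + p_m*1.159111 + p_d*3.075476] = 1.273544
  V(1,+1) = exp(-r*dt) * [p_u*0.000000 + p_m*0.155878 + p_d*1.159111] = 0.285056
  V(0,+0) = exp(-r*dt) * [p_u*0.285056 + p_m*1.273544 + p_d*2.982492] = 1.356341


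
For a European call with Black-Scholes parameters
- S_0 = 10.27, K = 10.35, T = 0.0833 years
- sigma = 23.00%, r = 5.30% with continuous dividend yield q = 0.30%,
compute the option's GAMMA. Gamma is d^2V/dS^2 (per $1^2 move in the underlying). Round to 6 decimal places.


d1 = -0.0209576506; d2 = -0.0873396511
phi(d1) = 0.3988546777; exp(-qT) = 0.9997501312; exp(-rT) = 0.9955948313
Gamma = exp(-qT) * phi(d1) / (S * sigma * sqrt(T)) = 0.9997501312 * 0.3988546777 / (10.2700 * 0.2300 * 0.2886173938) = 0.584905

Answer: Gamma = 0.584905


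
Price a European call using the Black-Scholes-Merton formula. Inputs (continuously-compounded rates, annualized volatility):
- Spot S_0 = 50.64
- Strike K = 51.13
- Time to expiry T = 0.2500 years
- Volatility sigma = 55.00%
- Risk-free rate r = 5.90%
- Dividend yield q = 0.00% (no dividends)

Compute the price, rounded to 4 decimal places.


d1 = (ln(S/K) + (r - q + 0.5*sigma^2) * T) / (sigma * sqrt(T)) = 0.15611952
d2 = d1 - sigma * sqrt(T) = -0.11888048
exp(-rT) = 0.98535825; exp(-qT) = 1.00000000
C = S_0 * exp(-qT) * N(d1) - K * exp(-rT) * N(d2)
N(d1) = 0.56203059; N(d2) = 0.45268502
C = 50.6400 * 1.00000000 * 0.56203059 - 51.1300 * 0.98535825 * 0.45268502 = 5.6543

Answer: Price = 5.6543


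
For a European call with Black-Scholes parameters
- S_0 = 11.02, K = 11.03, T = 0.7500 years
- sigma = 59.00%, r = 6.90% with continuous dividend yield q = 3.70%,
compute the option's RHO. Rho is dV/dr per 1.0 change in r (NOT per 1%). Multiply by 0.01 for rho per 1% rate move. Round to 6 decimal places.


d1 = 0.3006731982; d2 = -0.2102817900
phi(d1) = 0.3813107120; exp(-qT) = 0.9726314943; exp(-rT) = 0.9495662287
N(d2) = 0.4167238735
Rho = K*T*exp(-rT)*N(d2) = 11.0300 * 0.7500 * 0.9495662287 * 0.4167238735 = 3.273485

Answer: Rho = 3.273485


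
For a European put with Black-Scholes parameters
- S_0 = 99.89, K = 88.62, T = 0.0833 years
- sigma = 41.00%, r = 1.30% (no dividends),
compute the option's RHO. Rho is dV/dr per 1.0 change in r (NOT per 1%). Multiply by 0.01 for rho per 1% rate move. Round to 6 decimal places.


d1 = 1.0799704039; d2 = 0.9616372724
phi(d1) = 0.2226606156; exp(-qT) = 1.0000000000; exp(-rT) = 0.9989176861
N(-d2) = 0.1681159209
Rho = -K*T*exp(-rT)*N(-d2) = -88.6200 * 0.0833 * 0.9989176861 * 0.1681159209 = -1.239696

Answer: Rho = -1.239696


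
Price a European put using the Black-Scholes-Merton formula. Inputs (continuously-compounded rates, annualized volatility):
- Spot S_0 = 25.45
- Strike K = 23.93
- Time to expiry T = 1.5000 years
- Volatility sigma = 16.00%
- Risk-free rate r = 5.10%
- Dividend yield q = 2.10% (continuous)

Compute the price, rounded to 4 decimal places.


Answer: Price = 0.8436

Derivation:
d1 = (ln(S/K) + (r - q + 0.5*sigma^2) * T) / (sigma * sqrt(T)) = 0.64188287
d2 = d1 - sigma * sqrt(T) = 0.44592369
exp(-rT) = 0.92635291; exp(-qT) = 0.96899096
P = K * exp(-rT) * N(-d2) - S_0 * exp(-qT) * N(-d1)
N(-d1) = 0.26047462; N(-d2) = 0.32782618
P = 23.9300 * 0.92635291 * 0.32782618 - 25.4500 * 0.96899096 * 0.26047462 = 0.8436


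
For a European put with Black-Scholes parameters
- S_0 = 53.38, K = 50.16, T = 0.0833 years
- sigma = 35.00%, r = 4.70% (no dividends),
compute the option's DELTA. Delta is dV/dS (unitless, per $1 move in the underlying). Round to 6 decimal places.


Answer: Delta = -0.240346

Derivation:
d1 = 0.7051893830; d2 = 0.6041732952
phi(d1) = 0.3111175182; exp(-qT) = 1.0000000000; exp(-rT) = 0.9960925540
N(-d1) = 0.2403461938
Delta = -exp(-qT) * N(-d1) = -1.0000000000 * 0.2403461938 = -0.240346


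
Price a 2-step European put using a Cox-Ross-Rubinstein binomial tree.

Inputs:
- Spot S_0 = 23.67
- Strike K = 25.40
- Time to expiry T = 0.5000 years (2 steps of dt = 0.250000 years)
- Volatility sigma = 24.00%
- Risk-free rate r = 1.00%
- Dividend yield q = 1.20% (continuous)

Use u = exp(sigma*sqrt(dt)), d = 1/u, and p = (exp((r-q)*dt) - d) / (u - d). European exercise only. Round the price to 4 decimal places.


dt = T/N = 0.250000
u = exp(sigma*sqrt(dt)) = 1.127497; d = 1/u = 0.886920
p = (exp((r-q)*dt) - d) / (u - d) = 0.467958
Discount per step: exp(-r*dt) = 0.997503
Stock lattice S(k, i) with i counting down-moves:
  k=0: S(0,0) = 23.6700
  k=1: S(1,0) = 26.6879; S(1,1) = 20.9934
  k=2: S(2,0) = 30.0905; S(2,1) = 23.6700; S(2,2) = 18.6195
Terminal payoffs V(N, i) = max(K - S_T, 0):
  V(2,0) = 0.000000; V(2,1) = 1.730000; V(2,2) = 6.780519
Backward induction: V(k, i) = exp(-r*dt) * [p * V(k+1, i) + (1-p) * V(k+1, i+1)].
  V(1,0) = exp(-r*dt) * [p*0.000000 + (1-p)*1.730000] = 0.918134
  V(1,1) = exp(-r*dt) * [p*1.730000 + (1-p)*6.780519] = 4.406058
  V(0,0) = exp(-r*dt) * [p*0.918134 + (1-p)*4.406058] = 2.766930

Answer: Price = V(0,0) = 2.7669


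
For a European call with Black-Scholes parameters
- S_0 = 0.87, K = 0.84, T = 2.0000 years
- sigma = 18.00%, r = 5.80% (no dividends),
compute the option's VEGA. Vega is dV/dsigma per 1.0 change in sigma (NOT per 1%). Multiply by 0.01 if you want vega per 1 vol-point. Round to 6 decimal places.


d1 = 0.7208219807; d2 = 0.4662635395
phi(d1) = 0.3076690160; exp(-qT) = 1.0000000000; exp(-rT) = 0.8904752233
Vega = S * exp(-qT) * phi(d1) * sqrt(T) = 0.8700 * 1.0000000000 * 0.3076690160 * 1.4142135624 = 0.378545

Answer: Vega = 0.378545


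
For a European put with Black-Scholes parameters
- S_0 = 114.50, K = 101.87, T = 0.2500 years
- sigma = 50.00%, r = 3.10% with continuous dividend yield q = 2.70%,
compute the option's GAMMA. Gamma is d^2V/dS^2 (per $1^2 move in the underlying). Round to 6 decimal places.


d1 = 0.5965093296; d2 = 0.3465093296
phi(d1) = 0.3339212062; exp(-qT) = 0.9932727301; exp(-rT) = 0.9922799538
Gamma = exp(-qT) * phi(d1) / (S * sigma * sqrt(T)) = 0.9932727301 * 0.3339212062 / (114.5000 * 0.5000 * 0.5000000000) = 0.011587

Answer: Gamma = 0.011587


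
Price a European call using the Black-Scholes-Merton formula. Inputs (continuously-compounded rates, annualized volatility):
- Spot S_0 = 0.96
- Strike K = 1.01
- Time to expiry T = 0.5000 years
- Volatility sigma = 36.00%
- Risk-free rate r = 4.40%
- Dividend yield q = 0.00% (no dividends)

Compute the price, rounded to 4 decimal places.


Answer: Price = 0.0853

Derivation:
d1 = (ln(S/K) + (r - q + 0.5*sigma^2) * T) / (sigma * sqrt(T)) = 0.01425085
d2 = d1 - sigma * sqrt(T) = -0.24030759
exp(-rT) = 0.97824024; exp(-qT) = 1.00000000
C = S_0 * exp(-qT) * N(d1) - K * exp(-rT) * N(d2)
N(d1) = 0.50568507; N(d2) = 0.40504591
C = 0.9600 * 1.00000000 * 0.50568507 - 1.0100 * 0.97824024 * 0.40504591 = 0.0853


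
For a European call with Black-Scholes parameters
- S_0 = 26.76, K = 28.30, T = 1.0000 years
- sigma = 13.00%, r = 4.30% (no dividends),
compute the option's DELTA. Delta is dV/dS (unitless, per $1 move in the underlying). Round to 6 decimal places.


Answer: Delta = 0.486182

Derivation:
d1 = -0.0346428415; d2 = -0.1646428415
phi(d1) = 0.3987029616; exp(-qT) = 1.0000000000; exp(-rT) = 0.9579113901
N(d1) = 0.4861822697
Delta = exp(-qT) * N(d1) = 1.0000000000 * 0.4861822697 = 0.486182


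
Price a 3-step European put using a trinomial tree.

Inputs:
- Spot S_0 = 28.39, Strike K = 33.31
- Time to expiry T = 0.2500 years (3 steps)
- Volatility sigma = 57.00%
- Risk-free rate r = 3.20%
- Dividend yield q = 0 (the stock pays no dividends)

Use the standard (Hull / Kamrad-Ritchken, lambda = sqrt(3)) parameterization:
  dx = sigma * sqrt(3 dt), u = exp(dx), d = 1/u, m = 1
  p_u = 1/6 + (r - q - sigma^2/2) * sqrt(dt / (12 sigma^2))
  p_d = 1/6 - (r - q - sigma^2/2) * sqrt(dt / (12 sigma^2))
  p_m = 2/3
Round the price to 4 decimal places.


dt = T/N = 0.083333; dx = sigma*sqrt(3*dt) = 0.285000
u = exp(dx) = 1.329762; d = 1/u = 0.752014
p_u = 0.147595, p_m = 0.666667, p_d = 0.185738
Discount per step: exp(-r*dt) = 0.997337
Stock lattice S(k, j) with j the centered position index:
  k=0: S(0,+0) = 28.3900
  k=1: S(1,-1) = 21.3497; S(1,+0) = 28.3900; S(1,+1) = 37.7519
  k=2: S(2,-2) = 16.0553; S(2,-1) = 21.3497; S(2,+0) = 28.3900; S(2,+1) = 37.7519; S(2,+2) = 50.2011
  k=3: S(3,-3) = 12.0738; S(3,-2) = 16.0553; S(3,-1) = 21.3497; S(3,+0) = 28.3900; S(3,+1) = 37.7519; S(3,+2) = 50.2011; S(3,+3) = 66.7555
Terminal payoffs V(N, j) = max(K - S_T, 0):
  V(3,-3) = 21.236210; V(3,-2) = 17.254733; V(3,-1) = 11.960315; V(3,+0) = 4.920000; V(3,+1) = 0.000000; V(3,+2) = 0.000000; V(3,+3) = 0.000000
Backward induction: V(k, j) = exp(-r*dt) * [p_u * V(k+1, j+1) + p_m * V(k+1, j) + p_d * V(k+1, j-1)]
  V(2,-2) = exp(-r*dt) * [p_u*11.960315 + p_m*17.254733 + p_d*21.236210] = 17.166976
  V(2,-1) = exp(-r*dt) * [p_u*4.920000 + p_m*11.960315 + p_d*17.254733] = 11.872873
  V(2,+0) = exp(-r*dt) * [p_u*0.000000 + p_m*4.920000 + p_d*11.960315] = 5.486838
  V(2,+1) = exp(-r*dt) * [p_u*0.000000 + p_m*0.000000 + p_d*4.920000] = 0.911399
  V(2,+2) = exp(-r*dt) * [p_u*0.000000 + p_m*0.000000 + p_d*0.000000] = 0.000000
  V(1,-1) = exp(-r*dt) * [p_u*5.486838 + p_m*11.872873 + p_d*17.166976] = 11.881916
  V(1,+0) = exp(-r*dt) * [p_u*0.911399 + p_m*5.486838 + p_d*11.872873] = 5.981684
  V(1,+1) = exp(-r*dt) * [p_u*0.000000 + p_m*0.911399 + p_d*5.486838] = 1.622383
  V(0,+0) = exp(-r*dt) * [p_u*1.622383 + p_m*5.981684 + p_d*11.881916] = 6.417037

Answer: Price = V(0,0) = 6.4170


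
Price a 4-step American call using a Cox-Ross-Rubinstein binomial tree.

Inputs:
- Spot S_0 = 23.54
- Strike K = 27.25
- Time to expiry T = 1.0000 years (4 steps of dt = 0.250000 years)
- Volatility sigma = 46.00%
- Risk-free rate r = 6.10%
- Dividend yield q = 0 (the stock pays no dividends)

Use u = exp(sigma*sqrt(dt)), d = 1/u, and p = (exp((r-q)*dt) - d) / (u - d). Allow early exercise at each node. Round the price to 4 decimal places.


Answer: Price = V(0,0) = 3.6689

Derivation:
dt = T/N = 0.250000
u = exp(sigma*sqrt(dt)) = 1.258600; d = 1/u = 0.794534
p = (exp((r-q)*dt) - d) / (u - d) = 0.475866
Discount per step: exp(-r*dt) = 0.984866
Stock lattice S(k, i) with i counting down-moves:
  k=0: S(0,0) = 23.5400
  k=1: S(1,0) = 29.6274; S(1,1) = 18.7033
  k=2: S(2,0) = 37.2891; S(2,1) = 23.5400; S(2,2) = 14.8604
  k=3: S(3,0) = 46.9321; S(3,1) = 29.6274; S(3,2) = 18.7033; S(3,3) = 11.8071
  k=4: S(4,0) = 59.0687; S(4,1) = 37.2891; S(4,2) = 23.5400; S(4,3) = 14.8604; S(4,4) = 9.3811
Terminal payoffs V(N, i) = max(S_T - K, 0):
  V(4,0) = 31.818696; V(4,1) = 10.039102; V(4,2) = 0.000000; V(4,3) = 0.000000; V(4,4) = 0.000000
Backward induction: V(k, i) = exp(-r*dt) * [p * V(k+1, i) + (1-p) * V(k+1, i+1)]; then take max(V_cont, immediate exercise) for American.
  V(3,0) = exp(-r*dt) * [p*31.818696 + (1-p)*10.039102] = 20.094474; exercise = 19.682064; V(3,0) = max -> 20.094474
  V(3,1) = exp(-r*dt) * [p*10.039102 + (1-p)*0.000000] = 4.704963; exercise = 2.377444; V(3,1) = max -> 4.704963
  V(3,2) = exp(-r*dt) * [p*0.000000 + (1-p)*0.000000] = 0.000000; exercise = 0.000000; V(3,2) = max -> 0.000000
  V(3,3) = exp(-r*dt) * [p*0.000000 + (1-p)*0.000000] = 0.000000; exercise = 0.000000; V(3,3) = max -> 0.000000
  V(2,0) = exp(-r*dt) * [p*20.094474 + (1-p)*4.704963] = 11.846263; exercise = 10.039102; V(2,0) = max -> 11.846263
  V(2,1) = exp(-r*dt) * [p*4.704963 + (1-p)*0.000000] = 2.205046; exercise = 0.000000; V(2,1) = max -> 2.205046
  V(2,2) = exp(-r*dt) * [p*0.000000 + (1-p)*0.000000] = 0.000000; exercise = 0.000000; V(2,2) = max -> 0.000000
  V(1,0) = exp(-r*dt) * [p*11.846263 + (1-p)*2.205046] = 6.690163; exercise = 2.377444; V(1,0) = max -> 6.690163
  V(1,1) = exp(-r*dt) * [p*2.205046 + (1-p)*0.000000] = 1.033425; exercise = 0.000000; V(1,1) = max -> 1.033425
  V(0,0) = exp(-r*dt) * [p*6.690163 + (1-p)*1.033425] = 3.668893; exercise = 0.000000; V(0,0) = max -> 3.668893


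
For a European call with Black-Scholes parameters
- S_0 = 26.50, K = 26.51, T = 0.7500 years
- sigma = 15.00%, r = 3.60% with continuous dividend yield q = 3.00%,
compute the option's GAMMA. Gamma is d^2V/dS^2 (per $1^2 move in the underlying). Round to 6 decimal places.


d1 = 0.0966885624; d2 = -0.0332152482
phi(d1) = 0.3970818405; exp(-qT) = 0.9777512372; exp(-rT) = 0.9733612415
Gamma = exp(-qT) * phi(d1) / (S * sigma * sqrt(T)) = 0.9777512372 * 0.3970818405 / (26.5000 * 0.1500 * 0.8660254038) = 0.112782

Answer: Gamma = 0.112782


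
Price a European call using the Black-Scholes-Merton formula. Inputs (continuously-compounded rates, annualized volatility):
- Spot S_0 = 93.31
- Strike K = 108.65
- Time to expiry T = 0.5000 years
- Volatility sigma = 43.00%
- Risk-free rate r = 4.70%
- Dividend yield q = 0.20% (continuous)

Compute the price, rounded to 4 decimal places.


d1 = (ln(S/K) + (r - q + 0.5*sigma^2) * T) / (sigma * sqrt(T)) = -0.27455287
d2 = d1 - sigma * sqrt(T) = -0.57860878
exp(-rT) = 0.97677397; exp(-qT) = 0.99900050
C = S_0 * exp(-qT) * N(d1) - K * exp(-rT) * N(d2)
N(d1) = 0.39182989; N(d2) = 0.28142659
C = 93.3100 * 0.99900050 * 0.39182989 - 108.6500 * 0.97677397 * 0.28142659 = 6.6583

Answer: Price = 6.6583


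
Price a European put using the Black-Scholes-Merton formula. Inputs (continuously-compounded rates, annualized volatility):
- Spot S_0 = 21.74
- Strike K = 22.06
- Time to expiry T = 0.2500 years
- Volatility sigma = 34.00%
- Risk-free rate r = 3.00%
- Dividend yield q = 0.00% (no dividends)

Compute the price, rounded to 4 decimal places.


d1 = (ln(S/K) + (r - q + 0.5*sigma^2) * T) / (sigma * sqrt(T)) = 0.04316393
d2 = d1 - sigma * sqrt(T) = -0.12683607
exp(-rT) = 0.99252805; exp(-qT) = 1.00000000
P = K * exp(-rT) * N(-d2) - S_0 * exp(-qT) * N(-d1)
N(-d1) = 0.48278543; N(-d2) = 0.55046493
P = 22.0600 * 0.99252805 * 0.55046493 - 21.7400 * 1.00000000 * 0.48278543 = 1.5568

Answer: Price = 1.5568


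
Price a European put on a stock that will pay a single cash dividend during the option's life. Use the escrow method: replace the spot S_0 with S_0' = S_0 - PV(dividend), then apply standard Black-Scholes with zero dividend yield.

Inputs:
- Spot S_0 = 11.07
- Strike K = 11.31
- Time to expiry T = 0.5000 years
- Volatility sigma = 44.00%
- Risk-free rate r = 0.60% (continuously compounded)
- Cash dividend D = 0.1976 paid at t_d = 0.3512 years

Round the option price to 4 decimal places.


Answer: Price = 1.5800

Derivation:
PV(D) = D * exp(-r * t_d) = 0.1976 * 0.99789502 = 0.19718406
S_0' = S_0 - PV(D) = 11.0700 - 0.19718406 = 10.87281594
d1 = (ln(S_0'/K) + (r + sigma^2/2)*T) / (sigma*sqrt(T)) = 0.03850014
d2 = d1 - sigma*sqrt(T) = -0.27262684
exp(-rT) = 0.99700450
N(-d1) = 0.48464446; N(-d2) = 0.60742996
P = K * exp(-rT) * N(-d2) - S_0' * N(-d1) = 11.3100 * 0.99700450 * 0.60742996 - 10.87281594 * 0.48464446 = 1.5800


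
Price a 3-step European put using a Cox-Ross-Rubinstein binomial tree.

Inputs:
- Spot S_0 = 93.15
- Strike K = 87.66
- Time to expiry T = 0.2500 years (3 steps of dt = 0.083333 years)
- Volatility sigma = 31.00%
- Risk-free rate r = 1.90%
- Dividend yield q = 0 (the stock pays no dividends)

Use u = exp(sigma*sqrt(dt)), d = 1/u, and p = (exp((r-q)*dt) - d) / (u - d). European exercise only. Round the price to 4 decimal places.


dt = T/N = 0.083333
u = exp(sigma*sqrt(dt)) = 1.093616; d = 1/u = 0.914398
p = (exp((r-q)*dt) - d) / (u - d) = 0.486484
Discount per step: exp(-r*dt) = 0.998418
Stock lattice S(k, i) with i counting down-moves:
  k=0: S(0,0) = 93.1500
  k=1: S(1,0) = 101.8703; S(1,1) = 85.1762
  k=2: S(2,0) = 111.4069; S(2,1) = 93.1500; S(2,2) = 77.8849
  k=3: S(3,0) = 121.8364; S(3,1) = 101.8703; S(3,2) = 85.1762; S(3,3) = 71.2178
Terminal payoffs V(N, i) = max(K - S_T, 0):
  V(3,0) = 0.000000; V(3,1) = 0.000000; V(3,2) = 2.483821; V(3,3) = 16.442169
Backward induction: V(k, i) = exp(-r*dt) * [p * V(k+1, i) + (1-p) * V(k+1, i+1)].
  V(2,0) = exp(-r*dt) * [p*0.000000 + (1-p)*0.000000] = 0.000000
  V(2,1) = exp(-r*dt) * [p*0.000000 + (1-p)*2.483821] = 1.273463
  V(2,2) = exp(-r*dt) * [p*2.483821 + (1-p)*16.442169] = 9.636382
  V(1,0) = exp(-r*dt) * [p*0.000000 + (1-p)*1.273463] = 0.652909
  V(1,1) = exp(-r*dt) * [p*1.273463 + (1-p)*9.636382] = 5.559145
  V(0,0) = exp(-r*dt) * [p*0.652909 + (1-p)*5.559145] = 3.167319

Answer: Price = V(0,0) = 3.1673


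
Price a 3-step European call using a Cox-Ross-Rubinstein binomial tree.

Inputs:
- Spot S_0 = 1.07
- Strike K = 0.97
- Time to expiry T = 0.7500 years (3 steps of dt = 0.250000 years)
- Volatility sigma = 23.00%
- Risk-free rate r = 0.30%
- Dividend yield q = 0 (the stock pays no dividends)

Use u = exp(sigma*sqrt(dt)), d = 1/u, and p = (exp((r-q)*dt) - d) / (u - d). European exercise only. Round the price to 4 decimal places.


dt = T/N = 0.250000
u = exp(sigma*sqrt(dt)) = 1.121873; d = 1/u = 0.891366
p = (exp((r-q)*dt) - d) / (u - d) = 0.474537
Discount per step: exp(-r*dt) = 0.999250
Stock lattice S(k, i) with i counting down-moves:
  k=0: S(0,0) = 1.0700
  k=1: S(1,0) = 1.2004; S(1,1) = 0.9538
  k=2: S(2,0) = 1.3467; S(2,1) = 1.0700; S(2,2) = 0.8502
  k=3: S(3,0) = 1.5108; S(3,1) = 1.2004; S(3,2) = 0.9538; S(3,3) = 0.7578
Terminal payoffs V(N, i) = max(S_T - K, 0):
  V(3,0) = 0.540829; V(3,1) = 0.230405; V(3,2) = 0.000000; V(3,3) = 0.000000
Backward induction: V(k, i) = exp(-r*dt) * [p * V(k+1, i) + (1-p) * V(k+1, i+1)].
  V(2,0) = exp(-r*dt) * [p*0.540829 + (1-p)*0.230405] = 0.377429
  V(2,1) = exp(-r*dt) * [p*0.230405 + (1-p)*0.000000] = 0.109253
  V(2,2) = exp(-r*dt) * [p*0.000000 + (1-p)*0.000000] = 0.000000
  V(1,0) = exp(-r*dt) * [p*0.377429 + (1-p)*0.109253] = 0.236335
  V(1,1) = exp(-r*dt) * [p*0.109253 + (1-p)*0.000000] = 0.051806
  V(0,0) = exp(-r*dt) * [p*0.236335 + (1-p)*0.051806] = 0.139267

Answer: Price = V(0,0) = 0.1393


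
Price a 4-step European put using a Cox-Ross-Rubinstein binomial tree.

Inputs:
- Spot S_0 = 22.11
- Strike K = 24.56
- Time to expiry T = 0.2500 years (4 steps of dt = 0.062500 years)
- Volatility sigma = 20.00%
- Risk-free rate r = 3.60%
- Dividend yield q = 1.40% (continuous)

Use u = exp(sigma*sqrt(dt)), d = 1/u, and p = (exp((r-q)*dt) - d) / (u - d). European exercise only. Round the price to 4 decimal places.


dt = T/N = 0.062500
u = exp(sigma*sqrt(dt)) = 1.051271; d = 1/u = 0.951229
p = (exp((r-q)*dt) - d) / (u - d) = 0.501256
Discount per step: exp(-r*dt) = 0.997753
Stock lattice S(k, i) with i counting down-moves:
  k=0: S(0,0) = 22.1100
  k=1: S(1,0) = 23.2436; S(1,1) = 21.0317
  k=2: S(2,0) = 24.4353; S(2,1) = 22.1100; S(2,2) = 20.0060
  k=3: S(3,0) = 25.6882; S(3,1) = 23.2436; S(3,2) = 21.0317; S(3,3) = 19.0303
  k=4: S(4,0) = 27.0052; S(4,1) = 24.4353; S(4,2) = 22.1100; S(4,3) = 20.0060; S(4,4) = 18.1021
Terminal payoffs V(N, i) = max(K - S_T, 0):
  V(4,0) = 0.000000; V(4,1) = 0.124671; V(4,2) = 2.450000; V(4,3) = 4.554045; V(4,4) = 6.457863
Backward induction: V(k, i) = exp(-r*dt) * [p * V(k+1, i) + (1-p) * V(k+1, i+1)].
  V(3,0) = exp(-r*dt) * [p*0.000000 + (1-p)*0.124671] = 0.062039
  V(3,1) = exp(-r*dt) * [p*0.124671 + (1-p)*2.450000] = 1.281527
  V(3,2) = exp(-r*dt) * [p*2.450000 + (1-p)*4.554045] = 3.491514
  V(3,3) = exp(-r*dt) * [p*4.554045 + (1-p)*6.457863] = 5.491193
  V(2,0) = exp(-r*dt) * [p*0.062039 + (1-p)*1.281527] = 0.668745
  V(2,1) = exp(-r*dt) * [p*1.281527 + (1-p)*3.491514] = 2.378387
  V(2,2) = exp(-r*dt) * [p*3.491514 + (1-p)*5.491193] = 4.478753
  V(1,0) = exp(-r*dt) * [p*0.668745 + (1-p)*2.378387] = 1.517999
  V(1,1) = exp(-r*dt) * [p*2.378387 + (1-p)*4.478753] = 3.418231
  V(0,0) = exp(-r*dt) * [p*1.517999 + (1-p)*3.418231] = 2.460186

Answer: Price = V(0,0) = 2.4602


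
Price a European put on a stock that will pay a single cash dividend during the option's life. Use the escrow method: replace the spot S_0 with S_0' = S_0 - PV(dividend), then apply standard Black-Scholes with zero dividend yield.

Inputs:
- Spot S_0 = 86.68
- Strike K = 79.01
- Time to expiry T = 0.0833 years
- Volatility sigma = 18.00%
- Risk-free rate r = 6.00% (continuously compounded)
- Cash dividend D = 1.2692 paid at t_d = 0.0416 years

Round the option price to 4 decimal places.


PV(D) = D * exp(-r * t_d) = 1.2692 * 0.99750711 = 1.26603603
S_0' = S_0 - PV(D) = 86.6800 - 1.26603603 = 85.41396397
d1 = (ln(S_0'/K) + (r + sigma^2/2)*T) / (sigma*sqrt(T)) = 1.62234453
d2 = d1 - sigma*sqrt(T) = 1.57039340
exp(-rT) = 0.99501447
N(-d1) = 0.05236480; N(-d2) = 0.05816181
P = K * exp(-rT) * N(-d2) - S_0' * N(-d1) = 79.0100 * 0.99501447 * 0.05816181 - 85.41396397 * 0.05236480 = 0.0998

Answer: Price = 0.0998


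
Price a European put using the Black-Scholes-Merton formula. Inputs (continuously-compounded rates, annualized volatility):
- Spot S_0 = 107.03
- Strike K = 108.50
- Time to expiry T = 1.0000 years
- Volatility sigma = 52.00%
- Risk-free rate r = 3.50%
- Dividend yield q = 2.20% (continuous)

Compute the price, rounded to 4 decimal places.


d1 = (ln(S/K) + (r - q + 0.5*sigma^2) * T) / (sigma * sqrt(T)) = 0.25876730
d2 = d1 - sigma * sqrt(T) = -0.26123270
exp(-rT) = 0.96560542; exp(-qT) = 0.97824024
P = K * exp(-rT) * N(-d2) - S_0 * exp(-qT) * N(-d1)
N(-d1) = 0.39790739; N(-d2) = 0.60304347
P = 108.5000 * 0.96560542 * 0.60304347 - 107.0300 * 0.97824024 * 0.39790739 = 21.5184

Answer: Price = 21.5184


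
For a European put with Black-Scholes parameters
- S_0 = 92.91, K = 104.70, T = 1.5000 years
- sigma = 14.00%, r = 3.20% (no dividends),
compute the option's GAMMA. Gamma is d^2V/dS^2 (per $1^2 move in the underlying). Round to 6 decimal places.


Answer: Gamma = 0.023707

Derivation:
d1 = -0.3310767383; d2 = -0.5025410203
phi(d1) = 0.3776662399; exp(-qT) = 1.0000000000; exp(-rT) = 0.9531337871
Gamma = exp(-qT) * phi(d1) / (S * sigma * sqrt(T)) = 1.0000000000 * 0.3776662399 / (92.9100 * 0.1400 * 1.2247448714) = 0.023707


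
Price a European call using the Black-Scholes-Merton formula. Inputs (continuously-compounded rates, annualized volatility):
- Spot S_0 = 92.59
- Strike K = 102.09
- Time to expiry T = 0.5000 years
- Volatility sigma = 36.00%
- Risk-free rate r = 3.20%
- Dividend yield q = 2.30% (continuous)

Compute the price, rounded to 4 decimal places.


d1 = (ln(S/K) + (r - q + 0.5*sigma^2) * T) / (sigma * sqrt(T)) = -0.23874138
d2 = d1 - sigma * sqrt(T) = -0.49329982
exp(-rT) = 0.98412732; exp(-qT) = 0.98856587
C = S_0 * exp(-qT) * N(d1) - K * exp(-rT) * N(d2)
N(d1) = 0.40565307; N(d2) = 0.31090038
C = 92.5900 * 0.98856587 * 0.40565307 - 102.0900 * 0.98412732 * 0.31090038 = 5.8939

Answer: Price = 5.8939


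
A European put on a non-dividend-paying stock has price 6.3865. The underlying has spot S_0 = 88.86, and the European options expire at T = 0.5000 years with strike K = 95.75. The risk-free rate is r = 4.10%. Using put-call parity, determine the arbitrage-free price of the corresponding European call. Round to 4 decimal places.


Answer: Call price = 1.4394

Derivation:
Put-call parity: C - P = S_0 * exp(-qT) - K * exp(-rT).
S_0 * exp(-qT) = 88.8600 * 1.00000000 = 88.86000000
K * exp(-rT) = 95.7500 * 0.97970870 = 93.80710769
C = P + S*exp(-qT) - K*exp(-rT)
C = 6.3865 + 88.86000000 - 93.80710769 = 1.4394


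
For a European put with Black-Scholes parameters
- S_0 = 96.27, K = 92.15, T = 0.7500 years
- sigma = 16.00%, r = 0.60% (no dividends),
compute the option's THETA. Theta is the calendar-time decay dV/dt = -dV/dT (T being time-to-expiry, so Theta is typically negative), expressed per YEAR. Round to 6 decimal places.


Answer: Theta = -3.037049

Derivation:
d1 = 0.4174174584; d2 = 0.2788533938
phi(d1) = 0.3656578567; exp(-qT) = 1.0000000000; exp(-rT) = 0.9955101098
Theta = -S*exp(-qT)*phi(d1)*sigma/(2*sqrt(T)) + r*K*exp(-rT)*N(-d2) - q*S*exp(-qT)*N(-d1)
N(-d1) = 0.3381865436; N(-d2) = 0.3901786683; sqrt(T) = 0.8660254038
Term 1 = -96.2700 * 1.0000000000 * 0.3656578567 * 0.1600 / (2 * 0.8660254038) = -3.2518105552
Term 2 = 0.0060 * 92.1500 * 0.9955101098 * 0.3901786683 = 0.2147611827
Term 3 = 0 (no dividend yield, q = 0)
Theta = -3.2518105552 + (0.2147611827) + (0.0000000000) = -3.037049


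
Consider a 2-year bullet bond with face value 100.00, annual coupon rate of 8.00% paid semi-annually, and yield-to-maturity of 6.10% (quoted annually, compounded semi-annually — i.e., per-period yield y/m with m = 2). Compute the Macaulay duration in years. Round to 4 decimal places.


Coupon per period c = face * coupon_rate / m = 4.000000
Periods per year m = 2; per-period yield y/m = 0.030500
Number of cashflows N = 4
Cashflows (t years, CF_t, discount factor 1/(1+y/m)^(m*t), PV):
  t = 0.5000: CF_t = 4.000000, DF = 0.970403, PV = 3.881611
  t = 1.0000: CF_t = 4.000000, DF = 0.941681, PV = 3.766726
  t = 1.5000: CF_t = 4.000000, DF = 0.913810, PV = 3.655241
  t = 2.0000: CF_t = 104.000000, DF = 0.886764, PV = 92.223448
Price P = sum_t PV_t = 103.527025
Macaulay numerator sum_t t * PV_t:
  t * PV_t at t = 0.5000: 1.940805
  t * PV_t at t = 1.0000: 3.766726
  t * PV_t at t = 1.5000: 5.482861
  t * PV_t at t = 2.0000: 184.446896
Macaulay duration D = (sum_t t * PV_t) / P = 195.637288 / 103.527025 = 1.889722

Answer: Macaulay duration = 1.8897 years


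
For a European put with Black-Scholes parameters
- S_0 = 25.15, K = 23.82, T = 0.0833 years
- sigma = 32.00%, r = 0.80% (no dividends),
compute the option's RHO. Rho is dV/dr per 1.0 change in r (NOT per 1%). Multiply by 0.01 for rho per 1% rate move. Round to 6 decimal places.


d1 = 0.6416766398; d2 = 0.5493190738
phi(d1) = 0.3247131869; exp(-qT) = 1.0000000000; exp(-rT) = 0.9993338220
N(-d2) = 0.2913932500
Rho = -K*T*exp(-rT)*N(-d2) = -23.8200 * 0.0833 * 0.9993338220 * 0.2913932500 = -0.577799

Answer: Rho = -0.577799


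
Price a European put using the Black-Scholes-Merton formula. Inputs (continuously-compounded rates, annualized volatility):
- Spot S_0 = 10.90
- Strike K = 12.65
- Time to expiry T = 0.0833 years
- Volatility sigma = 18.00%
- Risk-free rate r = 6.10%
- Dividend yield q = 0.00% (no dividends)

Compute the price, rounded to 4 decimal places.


Answer: Price = 1.6864

Derivation:
d1 = (ln(S/K) + (r - q + 0.5*sigma^2) * T) / (sigma * sqrt(T)) = -2.74226304
d2 = d1 - sigma * sqrt(T) = -2.79421417
exp(-rT) = 0.99493159; exp(-qT) = 1.00000000
P = K * exp(-rT) * N(-d2) - S_0 * exp(-qT) * N(-d1)
N(-d1) = 0.99694913; N(-d2) = 0.99739870
P = 12.6500 * 0.99493159 * 0.99739870 - 10.9000 * 1.00000000 * 0.99694913 = 1.6864


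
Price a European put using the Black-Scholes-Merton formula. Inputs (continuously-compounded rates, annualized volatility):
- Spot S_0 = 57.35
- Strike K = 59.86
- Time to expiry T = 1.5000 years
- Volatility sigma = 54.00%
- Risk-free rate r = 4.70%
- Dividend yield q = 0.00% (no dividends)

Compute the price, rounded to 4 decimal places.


d1 = (ln(S/K) + (r - q + 0.5*sigma^2) * T) / (sigma * sqrt(T)) = 0.37251045
d2 = d1 - sigma * sqrt(T) = -0.28885178
exp(-rT) = 0.93192774; exp(-qT) = 1.00000000
P = K * exp(-rT) * N(-d2) - S_0 * exp(-qT) * N(-d1)
N(-d1) = 0.35475642; N(-d2) = 0.61365260
P = 59.8600 * 0.93192774 * 0.61365260 - 57.3500 * 1.00000000 * 0.35475642 = 13.8874

Answer: Price = 13.8874


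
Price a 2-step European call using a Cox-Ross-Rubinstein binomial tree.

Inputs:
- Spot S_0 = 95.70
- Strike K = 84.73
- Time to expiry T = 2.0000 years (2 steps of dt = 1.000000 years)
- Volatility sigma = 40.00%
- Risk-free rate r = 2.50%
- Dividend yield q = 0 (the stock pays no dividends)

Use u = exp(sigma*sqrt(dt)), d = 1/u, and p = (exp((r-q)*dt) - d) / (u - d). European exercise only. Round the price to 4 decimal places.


dt = T/N = 1.000000
u = exp(sigma*sqrt(dt)) = 1.491825; d = 1/u = 0.670320
p = (exp((r-q)*dt) - d) / (u - d) = 0.432128
Discount per step: exp(-r*dt) = 0.975310
Stock lattice S(k, i) with i counting down-moves:
  k=0: S(0,0) = 95.7000
  k=1: S(1,0) = 142.7676; S(1,1) = 64.1496
  k=2: S(2,0) = 212.9843; S(2,1) = 95.7000; S(2,2) = 43.0008
Terminal payoffs V(N, i) = max(S_T - K, 0):
  V(2,0) = 128.254267; V(2,1) = 10.970000; V(2,2) = 0.000000
Backward induction: V(k, i) = exp(-r*dt) * [p * V(k+1, i) + (1-p) * V(k+1, i+1)].
  V(1,0) = exp(-r*dt) * [p*128.254267 + (1-p)*10.970000] = 60.129615
  V(1,1) = exp(-r*dt) * [p*10.970000 + (1-p)*0.000000] = 4.623401
  V(0,0) = exp(-r*dt) * [p*60.129615 + (1-p)*4.623401] = 27.902821

Answer: Price = V(0,0) = 27.9028
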